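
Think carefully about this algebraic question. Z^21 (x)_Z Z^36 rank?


rank(M(x)N) = rank(M)*rank(N)
21*36 = 756


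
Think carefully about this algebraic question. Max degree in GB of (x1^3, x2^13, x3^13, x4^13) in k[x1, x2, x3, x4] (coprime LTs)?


Pure powers, coprime LTs => already GB.
Degrees: 3, 13, 13, 13
Max=13


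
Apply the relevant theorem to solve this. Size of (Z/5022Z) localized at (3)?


3-primary part: 5022=3^4*62
Size=3^4=81


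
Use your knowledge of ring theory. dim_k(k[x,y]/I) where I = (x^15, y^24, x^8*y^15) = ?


k[x,y]/I, I = (x^15, y^24, x^8*y^15)
Rect: 15x24=360. Corner: (15-8)x(24-15)=63.
dim = 360-63 = 297


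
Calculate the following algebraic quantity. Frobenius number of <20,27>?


gcd(20,27)=1 => F=ab-a-b=20*27-20-27=540-47=493


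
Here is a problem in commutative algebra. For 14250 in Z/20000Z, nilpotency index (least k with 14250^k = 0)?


14250^k mod 20000:
k=1: 14250
k=2: 2500
k=3: 5000
k=4: 10000
k=5: 0
First zero at k = 5


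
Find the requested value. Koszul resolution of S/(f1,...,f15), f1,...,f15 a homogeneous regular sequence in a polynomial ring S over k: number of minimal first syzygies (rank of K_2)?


Regular sequence => Koszul complex is the minimal free resolution.
Syz_1 minimally generated by Koszul relations f_i*e_j - f_j*e_i (i<j): mu(Syz_1) = beta_2 = C(m,2) = m(m-1)/2
m=15
15*14/2 = 105


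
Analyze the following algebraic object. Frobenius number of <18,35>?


gcd(18,35)=1 => F=ab-a-b=18*35-18-35=630-53=577


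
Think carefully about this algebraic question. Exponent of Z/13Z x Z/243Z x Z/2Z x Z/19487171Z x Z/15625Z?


Exponent = lcm of the cyclic orders; pairwise coprime => product.
13^1*3^5*2^1*11^7*5^6=13*243*2*19487171*15625=1923749162156250


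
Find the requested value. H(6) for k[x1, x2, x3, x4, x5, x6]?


C(d+n-1,n-1)=C(11,5)=462


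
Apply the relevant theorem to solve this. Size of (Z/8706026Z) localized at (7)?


7-primary part: 8706026=7^6*74
Size=7^6=117649


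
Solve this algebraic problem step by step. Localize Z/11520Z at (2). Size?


2-primary part: 11520=2^8*45
Size=2^8=256


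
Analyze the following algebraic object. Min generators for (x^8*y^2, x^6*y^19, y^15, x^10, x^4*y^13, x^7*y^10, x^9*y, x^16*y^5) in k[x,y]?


Remove redundant (divisible by others).
x^16*y^5 redundant.
x^6*y^19 redundant.
Min: x^10, x^9*y, x^8*y^2, x^7*y^10, x^4*y^13, y^15
Count=6


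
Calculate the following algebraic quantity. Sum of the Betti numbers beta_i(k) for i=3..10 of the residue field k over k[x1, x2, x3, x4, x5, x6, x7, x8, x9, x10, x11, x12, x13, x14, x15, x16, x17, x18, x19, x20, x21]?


Koszul resolution: beta_i(k)=C(n,i), n=21
C(21,3)=1330, C(21,4)=5985, C(21,5)=20349, C(21,6)=54264, C(21,7)=116280, C(21,8)=203490, C(21,9)=293930, C(21,10)=352716
Sum=1048344


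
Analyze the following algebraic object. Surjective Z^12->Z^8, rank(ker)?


rank(ker) = 12-8 = 4


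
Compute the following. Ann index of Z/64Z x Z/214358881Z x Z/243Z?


Exponent = lcm of the cyclic orders; pairwise coprime => product.
2^6*11^8*3^5=64*214358881*243=3333709317312


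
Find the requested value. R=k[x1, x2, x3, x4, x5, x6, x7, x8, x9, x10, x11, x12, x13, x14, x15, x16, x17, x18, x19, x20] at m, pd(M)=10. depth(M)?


pd+depth=depth(R)=20
depth=20-10=10


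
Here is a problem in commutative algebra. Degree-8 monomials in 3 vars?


C(d+n-1,n-1)=C(10,2)=45


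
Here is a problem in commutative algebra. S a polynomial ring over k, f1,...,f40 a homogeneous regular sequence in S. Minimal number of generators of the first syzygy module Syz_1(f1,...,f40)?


Regular sequence => Koszul complex is the minimal free resolution.
Syz_1 minimally generated by Koszul relations f_i*e_j - f_j*e_i (i<j): mu(Syz_1) = beta_2 = C(m,2) = m(m-1)/2
m=40
40*39/2 = 780


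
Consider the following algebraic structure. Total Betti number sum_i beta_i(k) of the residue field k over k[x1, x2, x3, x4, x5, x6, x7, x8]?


Koszul resolution: beta_i(k)=C(n,i), n=8
sum_i C(8,i) = 2^8 = 256


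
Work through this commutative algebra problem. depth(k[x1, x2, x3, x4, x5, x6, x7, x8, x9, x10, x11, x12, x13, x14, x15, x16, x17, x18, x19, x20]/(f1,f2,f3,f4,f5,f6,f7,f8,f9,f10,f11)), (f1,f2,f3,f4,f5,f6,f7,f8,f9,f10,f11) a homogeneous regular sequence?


depth(R)=20
depth(R/I)=20-11=9


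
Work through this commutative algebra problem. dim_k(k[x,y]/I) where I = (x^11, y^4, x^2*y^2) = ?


k[x,y]/I, I = (x^11, y^4, x^2*y^2)
Rect: 11x4=44. Corner: (11-2)x(4-2)=18.
dim = 44-18 = 26


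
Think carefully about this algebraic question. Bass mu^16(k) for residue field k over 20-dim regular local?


C(n,i)=C(20,16)=4845


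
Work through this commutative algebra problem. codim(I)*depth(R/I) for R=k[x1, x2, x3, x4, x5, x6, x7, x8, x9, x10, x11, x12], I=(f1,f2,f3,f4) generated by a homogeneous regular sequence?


codim=4, depth=dim(R/I)=12-4=8
Product=4*8=32


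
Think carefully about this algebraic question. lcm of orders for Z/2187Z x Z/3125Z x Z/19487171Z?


Exponent = lcm of the cyclic orders; pairwise coprime => product.
3^7*5^5*11^7=2187*3125*19487171=133182634303125


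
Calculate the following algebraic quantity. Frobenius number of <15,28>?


gcd(15,28)=1 => F=ab-a-b=15*28-15-28=420-43=377


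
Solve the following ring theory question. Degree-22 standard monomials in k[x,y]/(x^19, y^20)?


k[x,y], I = (x^19, y^20), d = 22
Need i < 19 and d-i < 20.
Range: 3 <= i <= 18.
H(22) = 16


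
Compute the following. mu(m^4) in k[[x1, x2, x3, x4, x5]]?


C(n+d-1,d)=C(8,4)=70


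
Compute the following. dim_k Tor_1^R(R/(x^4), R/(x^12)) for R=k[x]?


Tor_1(R/I,R/J)=(I cap J)/IJ=(x^12)/(x^16)
dim=16-12=min(4,12)=4


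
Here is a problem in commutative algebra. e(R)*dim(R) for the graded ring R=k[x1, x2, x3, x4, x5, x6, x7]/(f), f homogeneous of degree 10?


e(R)=deg(f)=10, dim(R)=7-1=6
e*dim=10*6=60


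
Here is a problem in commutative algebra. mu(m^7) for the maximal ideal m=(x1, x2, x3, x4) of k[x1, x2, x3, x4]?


Graded Nakayama: mu(m^d) = dim_k (m^d/m^(d+1)) = #degree-7 monomials in 4 vars
C(n+d-1,d)=C(10,7)=120


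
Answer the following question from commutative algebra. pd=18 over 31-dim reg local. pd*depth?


pd+depth=31
depth=31-18=13
pd*depth=18*13=234


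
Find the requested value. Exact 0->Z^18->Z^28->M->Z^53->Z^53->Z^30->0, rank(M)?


Alt sum=0:
(-1)^0*18 + (-1)^1*28 + (-1)^2*? + (-1)^3*53 + (-1)^4*53 + (-1)^5*30=0
rank(M)=40


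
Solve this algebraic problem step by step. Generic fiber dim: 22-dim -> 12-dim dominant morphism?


dim(fiber)=dim(X)-dim(Y)=22-12=10


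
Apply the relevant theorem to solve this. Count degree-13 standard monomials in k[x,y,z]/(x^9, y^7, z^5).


Need i<9, j<7, k<5 with i+j+k=13.
For each i, j ranges over max(0,13-i-4)..min(6,13-i):
  i=0: j in [9,6] -> 0
  i=1: j in [8,6] -> 0
  i=2: j in [7,6] -> 0
  i=3: j in [6,6] -> 1
  i=4: j in [5,6] -> 2
  i=5: j in [4,6] -> 3
  i=6: j in [3,6] -> 4
  i=7: j in [2,6] -> 5
  i=8: j in [1,5] -> 5
H(13) = 0+0+0+1+2+3+4+5+5 = 20


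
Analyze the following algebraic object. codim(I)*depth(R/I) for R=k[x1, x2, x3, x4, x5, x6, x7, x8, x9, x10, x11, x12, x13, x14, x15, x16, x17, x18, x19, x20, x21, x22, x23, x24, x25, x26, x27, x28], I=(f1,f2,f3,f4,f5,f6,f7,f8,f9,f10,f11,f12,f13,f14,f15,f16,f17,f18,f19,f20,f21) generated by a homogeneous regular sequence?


codim=21, depth=dim(R/I)=28-21=7
Product=21*7=147


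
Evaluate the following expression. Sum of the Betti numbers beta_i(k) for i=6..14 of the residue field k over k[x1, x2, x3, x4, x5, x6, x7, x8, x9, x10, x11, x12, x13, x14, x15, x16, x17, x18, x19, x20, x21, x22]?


Koszul resolution: beta_i(k)=C(n,i), n=22
C(22,6)=74613, C(22,7)=170544, C(22,8)=319770, C(22,9)=497420, C(22,10)=646646, C(22,11)=705432, C(22,12)=646646, C(22,13)=497420, C(22,14)=319770
Sum=3878261


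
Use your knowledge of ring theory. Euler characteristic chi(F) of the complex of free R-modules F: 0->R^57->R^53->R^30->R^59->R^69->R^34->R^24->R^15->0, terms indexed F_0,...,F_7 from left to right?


chi = sum (-1)^i * rank:
(-1)^0*57=57
(-1)^1*53=-53
(-1)^2*30=30
(-1)^3*59=-59
(-1)^4*69=69
(-1)^5*34=-34
(-1)^6*24=24
(-1)^7*15=-15
chi=19


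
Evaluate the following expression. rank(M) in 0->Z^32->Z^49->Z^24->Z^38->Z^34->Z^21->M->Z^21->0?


Alt sum=0:
(-1)^0*32 + (-1)^1*49 + (-1)^2*24 + (-1)^3*38 + (-1)^4*34 + (-1)^5*21 + (-1)^6*? + (-1)^7*21=0
rank(M)=39


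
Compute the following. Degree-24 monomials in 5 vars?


C(d+n-1,n-1)=C(28,4)=20475


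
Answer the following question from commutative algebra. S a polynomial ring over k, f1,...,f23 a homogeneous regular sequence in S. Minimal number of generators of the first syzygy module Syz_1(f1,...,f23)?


Regular sequence => Koszul complex is the minimal free resolution.
Syz_1 minimally generated by Koszul relations f_i*e_j - f_j*e_i (i<j): mu(Syz_1) = beta_2 = C(m,2) = m(m-1)/2
m=23
23*22/2 = 253


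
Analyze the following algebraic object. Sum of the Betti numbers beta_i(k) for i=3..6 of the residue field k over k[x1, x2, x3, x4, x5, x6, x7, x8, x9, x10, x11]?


Koszul resolution: beta_i(k)=C(n,i), n=11
C(11,3)=165, C(11,4)=330, C(11,5)=462, C(11,6)=462
Sum=1419


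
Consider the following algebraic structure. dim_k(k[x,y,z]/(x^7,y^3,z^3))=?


Basis: x^iy^jz^k, i<7,j<3,k<3
7*3*3=63


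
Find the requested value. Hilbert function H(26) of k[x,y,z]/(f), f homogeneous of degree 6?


C(28,2)-C(22,2)=378-231=147


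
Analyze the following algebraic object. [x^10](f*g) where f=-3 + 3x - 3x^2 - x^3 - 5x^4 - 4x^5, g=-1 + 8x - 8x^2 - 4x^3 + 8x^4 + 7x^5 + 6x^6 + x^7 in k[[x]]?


[x^10] = sum a_i*b_j, i+j=10
  -1*1=-1
  -5*6=-30
  -4*7=-28
Sum=-59


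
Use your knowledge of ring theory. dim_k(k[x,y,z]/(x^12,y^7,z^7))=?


Basis: x^iy^jz^k, i<12,j<7,k<7
12*7*7=588


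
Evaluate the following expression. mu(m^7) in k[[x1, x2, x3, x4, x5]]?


C(n+d-1,d)=C(11,7)=330


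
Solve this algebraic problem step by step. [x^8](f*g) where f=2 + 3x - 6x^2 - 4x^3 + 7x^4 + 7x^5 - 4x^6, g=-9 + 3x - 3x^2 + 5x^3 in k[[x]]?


[x^8] = sum a_i*b_j, i+j=8
  7*5=35
  -4*-3=12
Sum=47


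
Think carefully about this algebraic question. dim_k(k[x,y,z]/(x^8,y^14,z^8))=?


Basis: x^iy^jz^k, i<8,j<14,k<8
8*14*8=896


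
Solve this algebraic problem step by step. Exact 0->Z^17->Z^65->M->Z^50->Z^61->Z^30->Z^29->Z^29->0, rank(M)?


Alt sum=0:
(-1)^0*17 + (-1)^1*65 + (-1)^2*? + (-1)^3*50 + (-1)^4*61 + (-1)^5*30 + (-1)^6*29 + (-1)^7*29=0
rank(M)=67


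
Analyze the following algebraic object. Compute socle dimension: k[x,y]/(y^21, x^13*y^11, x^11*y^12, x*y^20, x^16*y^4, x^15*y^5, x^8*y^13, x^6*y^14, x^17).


Socle = ann(m) = span of standard monomials u with x*u, y*u in I (staircase corners).
Minimal generators: x^17, x^16*y^4, x^15*y^5, x^13*y^11, x^11*y^12, x^8*y^13, x^6*y^14, x*y^20, y^21
Corners: y^20, x^5y^19, x^7y^13, x^10y^12, x^12y^11, x^14y^10, x^15y^4, x^16y^3
Socle dim=8


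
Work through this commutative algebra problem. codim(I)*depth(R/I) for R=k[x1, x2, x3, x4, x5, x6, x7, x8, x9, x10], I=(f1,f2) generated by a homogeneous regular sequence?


codim=2, depth=dim(R/I)=10-2=8
Product=2*8=16


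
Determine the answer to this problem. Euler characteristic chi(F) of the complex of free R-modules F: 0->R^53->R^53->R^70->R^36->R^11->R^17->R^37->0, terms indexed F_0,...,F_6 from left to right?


chi = sum (-1)^i * rank:
(-1)^0*53=53
(-1)^1*53=-53
(-1)^2*70=70
(-1)^3*36=-36
(-1)^4*11=11
(-1)^5*17=-17
(-1)^6*37=37
chi=65


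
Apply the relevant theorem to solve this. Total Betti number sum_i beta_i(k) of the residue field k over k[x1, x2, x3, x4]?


Koszul resolution: beta_i(k)=C(n,i), n=4
sum_i C(4,i) = 2^4 = 16


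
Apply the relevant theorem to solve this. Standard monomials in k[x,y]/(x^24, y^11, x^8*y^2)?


k[x,y]/I, I = (x^24, y^11, x^8*y^2)
Rect: 24x11=264. Corner: (24-8)x(11-2)=144.
dim = 264-144 = 120


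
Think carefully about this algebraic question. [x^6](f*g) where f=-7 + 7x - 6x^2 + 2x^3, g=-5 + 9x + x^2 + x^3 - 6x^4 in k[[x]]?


[x^6] = sum a_i*b_j, i+j=6
  -6*-6=36
  2*1=2
Sum=38


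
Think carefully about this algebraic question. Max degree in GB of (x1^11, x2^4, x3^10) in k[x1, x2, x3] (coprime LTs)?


Pure powers, coprime LTs => already GB.
Degrees: 11, 4, 10
Max=11


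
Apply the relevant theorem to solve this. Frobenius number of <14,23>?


gcd(14,23)=1 => F=ab-a-b=14*23-14-23=322-37=285


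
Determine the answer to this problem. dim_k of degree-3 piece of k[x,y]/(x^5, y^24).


k[x,y], I = (x^5, y^24), d = 3
Need i < 5 and d-i < 24.
Range: 0 <= i <= 3.
H(3) = 4


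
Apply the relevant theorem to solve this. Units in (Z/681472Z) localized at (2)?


Local ring = Z/512Z.
phi(512) = 2^8*(2-1) = 256


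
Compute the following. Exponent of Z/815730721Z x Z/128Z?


Exponent = lcm of the cyclic orders; pairwise coprime => product.
13^8*2^7=815730721*128=104413532288


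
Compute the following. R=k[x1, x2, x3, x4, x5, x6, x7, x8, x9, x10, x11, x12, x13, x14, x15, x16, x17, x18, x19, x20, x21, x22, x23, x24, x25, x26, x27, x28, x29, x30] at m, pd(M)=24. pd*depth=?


pd+depth=30
depth=30-24=6
pd*depth=24*6=144


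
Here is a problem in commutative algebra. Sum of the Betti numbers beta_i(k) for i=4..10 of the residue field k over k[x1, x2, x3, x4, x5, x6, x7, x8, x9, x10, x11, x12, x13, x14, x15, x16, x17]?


Koszul resolution: beta_i(k)=C(n,i), n=17
C(17,4)=2380, C(17,5)=6188, C(17,6)=12376, C(17,7)=19448, C(17,8)=24310, C(17,9)=24310, C(17,10)=19448
Sum=108460


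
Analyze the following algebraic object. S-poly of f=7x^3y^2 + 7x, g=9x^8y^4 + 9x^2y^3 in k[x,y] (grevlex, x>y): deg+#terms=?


LT(f)=7x^3y^2, LT(g)=9x^8y^4
lcm(LM)=x^8y^4
S(f,g) (scaled by 63 to clear denominators) = 9x^5y^2*f - 7*g = 63x^6y^2 - 63x^2y^3
2 terms, deg 8.
8+2=10


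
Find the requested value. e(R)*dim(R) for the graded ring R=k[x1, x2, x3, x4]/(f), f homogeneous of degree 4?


e(R)=deg(f)=4, dim(R)=4-1=3
e*dim=4*3=12


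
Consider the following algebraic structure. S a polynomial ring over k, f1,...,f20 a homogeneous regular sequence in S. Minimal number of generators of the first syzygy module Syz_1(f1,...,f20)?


Regular sequence => Koszul complex is the minimal free resolution.
Syz_1 minimally generated by Koszul relations f_i*e_j - f_j*e_i (i<j): mu(Syz_1) = beta_2 = C(m,2) = m(m-1)/2
m=20
20*19/2 = 190


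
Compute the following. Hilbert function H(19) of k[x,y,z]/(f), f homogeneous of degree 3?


C(21,2)-C(18,2)=210-153=57


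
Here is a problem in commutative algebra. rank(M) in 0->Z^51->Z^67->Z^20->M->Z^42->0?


Alt sum=0:
(-1)^0*51 + (-1)^1*67 + (-1)^2*20 + (-1)^3*? + (-1)^4*42=0
rank(M)=46


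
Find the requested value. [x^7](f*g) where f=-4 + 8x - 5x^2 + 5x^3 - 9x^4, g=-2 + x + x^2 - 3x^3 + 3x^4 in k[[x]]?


[x^7] = sum a_i*b_j, i+j=7
  5*3=15
  -9*-3=27
Sum=42


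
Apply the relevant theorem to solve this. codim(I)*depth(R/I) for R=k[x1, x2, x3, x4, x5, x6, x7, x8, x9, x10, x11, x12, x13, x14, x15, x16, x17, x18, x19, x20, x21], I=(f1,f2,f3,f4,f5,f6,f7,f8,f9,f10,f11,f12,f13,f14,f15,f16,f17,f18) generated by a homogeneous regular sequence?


codim=18, depth=dim(R/I)=21-18=3
Product=18*3=54


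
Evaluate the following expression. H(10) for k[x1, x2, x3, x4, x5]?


C(d+n-1,n-1)=C(14,4)=1001


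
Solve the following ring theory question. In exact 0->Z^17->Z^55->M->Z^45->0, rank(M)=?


Alt sum=0:
(-1)^0*17 + (-1)^1*55 + (-1)^2*? + (-1)^3*45=0
rank(M)=83


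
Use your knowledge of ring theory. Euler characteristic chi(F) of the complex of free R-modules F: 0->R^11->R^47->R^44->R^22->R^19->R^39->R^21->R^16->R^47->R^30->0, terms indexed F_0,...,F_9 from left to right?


chi = sum (-1)^i * rank:
(-1)^0*11=11
(-1)^1*47=-47
(-1)^2*44=44
(-1)^3*22=-22
(-1)^4*19=19
(-1)^5*39=-39
(-1)^6*21=21
(-1)^7*16=-16
(-1)^8*47=47
(-1)^9*30=-30
chi=-12


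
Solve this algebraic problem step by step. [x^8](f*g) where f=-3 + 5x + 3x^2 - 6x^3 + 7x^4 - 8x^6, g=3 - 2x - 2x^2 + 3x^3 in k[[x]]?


[x^8] = sum a_i*b_j, i+j=8
  -8*-2=16
Sum=16


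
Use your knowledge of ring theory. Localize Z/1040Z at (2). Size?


2-primary part: 1040=2^4*65
Size=2^4=16


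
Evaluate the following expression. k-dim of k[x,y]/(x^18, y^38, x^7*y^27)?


k[x,y]/I, I = (x^18, y^38, x^7*y^27)
Rect: 18x38=684. Corner: (18-7)x(38-27)=121.
dim = 684-121 = 563


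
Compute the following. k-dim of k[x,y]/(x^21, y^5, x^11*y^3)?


k[x,y]/I, I = (x^21, y^5, x^11*y^3)
Rect: 21x5=105. Corner: (21-11)x(5-3)=20.
dim = 105-20 = 85


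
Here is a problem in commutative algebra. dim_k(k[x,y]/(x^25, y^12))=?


Basis: x^i*y^j, i<25, j<12
25*12=300


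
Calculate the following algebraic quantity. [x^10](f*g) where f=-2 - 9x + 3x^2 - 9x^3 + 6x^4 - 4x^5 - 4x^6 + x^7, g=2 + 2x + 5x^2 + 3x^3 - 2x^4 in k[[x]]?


[x^10] = sum a_i*b_j, i+j=10
  -4*-2=8
  1*3=3
Sum=11


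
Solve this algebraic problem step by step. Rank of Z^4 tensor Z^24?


rank(M(x)N) = rank(M)*rank(N)
4*24 = 96


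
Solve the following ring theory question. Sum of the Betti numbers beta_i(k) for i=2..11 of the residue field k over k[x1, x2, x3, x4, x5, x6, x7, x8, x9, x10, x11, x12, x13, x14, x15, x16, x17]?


Koszul resolution: beta_i(k)=C(n,i), n=17
C(17,2)=136, C(17,3)=680, C(17,4)=2380, C(17,5)=6188, C(17,6)=12376, C(17,7)=19448, C(17,8)=24310, C(17,9)=24310, C(17,10)=19448, C(17,11)=12376
Sum=121652


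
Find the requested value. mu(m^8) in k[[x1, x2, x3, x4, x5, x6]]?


C(n+d-1,d)=C(13,8)=1287


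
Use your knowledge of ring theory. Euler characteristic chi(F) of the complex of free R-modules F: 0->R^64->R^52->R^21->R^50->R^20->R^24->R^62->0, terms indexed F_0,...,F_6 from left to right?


chi = sum (-1)^i * rank:
(-1)^0*64=64
(-1)^1*52=-52
(-1)^2*21=21
(-1)^3*50=-50
(-1)^4*20=20
(-1)^5*24=-24
(-1)^6*62=62
chi=41


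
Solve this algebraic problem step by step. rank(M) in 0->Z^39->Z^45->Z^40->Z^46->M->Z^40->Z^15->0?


Alt sum=0:
(-1)^0*39 + (-1)^1*45 + (-1)^2*40 + (-1)^3*46 + (-1)^4*? + (-1)^5*40 + (-1)^6*15=0
rank(M)=37


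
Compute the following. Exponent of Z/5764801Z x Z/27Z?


Exponent = lcm of the cyclic orders; pairwise coprime => product.
7^8*3^3=5764801*27=155649627


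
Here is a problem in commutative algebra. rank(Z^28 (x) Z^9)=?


rank(M(x)N) = rank(M)*rank(N)
28*9 = 252


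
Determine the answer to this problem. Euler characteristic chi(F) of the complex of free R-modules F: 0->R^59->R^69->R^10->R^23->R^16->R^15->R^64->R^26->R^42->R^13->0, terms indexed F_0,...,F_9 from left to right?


chi = sum (-1)^i * rank:
(-1)^0*59=59
(-1)^1*69=-69
(-1)^2*10=10
(-1)^3*23=-23
(-1)^4*16=16
(-1)^5*15=-15
(-1)^6*64=64
(-1)^7*26=-26
(-1)^8*42=42
(-1)^9*13=-13
chi=45


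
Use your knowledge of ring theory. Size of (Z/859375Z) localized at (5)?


5-primary part: 859375=5^7*11
Size=5^7=78125


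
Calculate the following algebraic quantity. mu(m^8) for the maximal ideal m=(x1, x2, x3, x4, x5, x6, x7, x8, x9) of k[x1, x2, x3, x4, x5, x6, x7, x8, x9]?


Graded Nakayama: mu(m^d) = dim_k (m^d/m^(d+1)) = #degree-8 monomials in 9 vars
C(n+d-1,d)=C(16,8)=12870


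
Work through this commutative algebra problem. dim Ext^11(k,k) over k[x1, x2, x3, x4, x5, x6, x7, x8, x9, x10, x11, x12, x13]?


C(n,i)=C(13,11)=78


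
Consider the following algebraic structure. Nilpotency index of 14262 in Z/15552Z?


14262^k mod 15552:
k=1: 14262
k=2: 36
k=3: 216
k=4: 1296
k=5: 7776
k=6: 0
First zero at k = 6


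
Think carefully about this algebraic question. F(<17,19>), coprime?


gcd(17,19)=1 => F=ab-a-b=17*19-17-19=323-36=287


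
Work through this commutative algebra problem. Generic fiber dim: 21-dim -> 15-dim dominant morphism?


dim(fiber)=dim(X)-dim(Y)=21-15=6


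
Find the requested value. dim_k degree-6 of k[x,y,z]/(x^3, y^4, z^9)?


Need i<3, j<4, k<9 with i+j+k=6.
For each i, j ranges over max(0,6-i-8)..min(3,6-i):
  i=0: j in [0,3] -> 4
  i=1: j in [0,3] -> 4
  i=2: j in [0,3] -> 4
H(6) = 4+4+4 = 12


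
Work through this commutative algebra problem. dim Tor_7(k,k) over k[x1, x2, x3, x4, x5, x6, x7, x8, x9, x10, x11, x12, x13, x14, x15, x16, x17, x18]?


Koszul: C(n,i)=C(18,7)=31824


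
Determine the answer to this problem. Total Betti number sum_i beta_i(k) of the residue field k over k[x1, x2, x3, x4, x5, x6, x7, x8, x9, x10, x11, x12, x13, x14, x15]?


Koszul resolution: beta_i(k)=C(n,i), n=15
sum_i C(15,i) = 2^15 = 32768


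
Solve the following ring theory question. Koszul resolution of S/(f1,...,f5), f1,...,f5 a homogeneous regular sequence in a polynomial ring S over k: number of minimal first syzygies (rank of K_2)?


Regular sequence => Koszul complex is the minimal free resolution.
Syz_1 minimally generated by Koszul relations f_i*e_j - f_j*e_i (i<j): mu(Syz_1) = beta_2 = C(m,2) = m(m-1)/2
m=5
5*4/2 = 10


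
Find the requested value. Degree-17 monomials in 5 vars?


C(d+n-1,n-1)=C(21,4)=5985


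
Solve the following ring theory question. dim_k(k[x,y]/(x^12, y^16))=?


Basis: x^i*y^j, i<12, j<16
12*16=192


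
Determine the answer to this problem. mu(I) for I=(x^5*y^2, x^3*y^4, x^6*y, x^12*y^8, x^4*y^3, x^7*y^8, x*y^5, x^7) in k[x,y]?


Remove redundant (divisible by others).
x^12*y^8 redundant.
x^7*y^8 redundant.
Min: x^7, x^6*y, x^5*y^2, x^4*y^3, x^3*y^4, x*y^5
Count=6


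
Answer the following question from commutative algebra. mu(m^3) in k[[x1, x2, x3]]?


C(n+d-1,d)=C(5,3)=10


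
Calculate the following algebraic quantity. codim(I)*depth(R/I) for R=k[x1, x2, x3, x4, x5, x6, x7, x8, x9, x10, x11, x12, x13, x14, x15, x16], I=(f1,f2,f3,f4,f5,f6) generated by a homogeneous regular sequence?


codim=6, depth=dim(R/I)=16-6=10
Product=6*10=60


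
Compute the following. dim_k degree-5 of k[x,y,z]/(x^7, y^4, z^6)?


Need i<7, j<4, k<6 with i+j+k=5.
For each i, j ranges over max(0,5-i-5)..min(3,5-i):
  i=0: j in [0,3] -> 4
  i=1: j in [0,3] -> 4
  i=2: j in [0,3] -> 4
  i=3: j in [0,2] -> 3
  i=4: j in [0,1] -> 2
  i=5: j in [0,0] -> 1
H(5) = 4+4+4+3+2+1 = 18


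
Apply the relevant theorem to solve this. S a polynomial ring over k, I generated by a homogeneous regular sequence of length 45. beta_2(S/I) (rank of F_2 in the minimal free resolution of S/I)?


Regular sequence => Koszul complex is the minimal free resolution.
Syz_1 minimally generated by Koszul relations f_i*e_j - f_j*e_i (i<j): mu(Syz_1) = beta_2 = C(m,2) = m(m-1)/2
m=45
45*44/2 = 990


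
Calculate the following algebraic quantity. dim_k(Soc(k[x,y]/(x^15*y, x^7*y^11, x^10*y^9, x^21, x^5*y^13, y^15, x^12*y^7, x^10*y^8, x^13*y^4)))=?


Socle = ann(m) = span of standard monomials u with x*u, y*u in I (staircase corners).
Redundant generators: x^10*y^9
Minimal generators: x^21, x^15*y, x^13*y^4, x^12*y^7, x^10*y^8, x^7*y^11, x^5*y^13, y^15
Corners: x^4y^14, x^6y^12, x^9y^10, x^11y^7, x^12y^6, x^14y^3, x^20
Socle dim=7


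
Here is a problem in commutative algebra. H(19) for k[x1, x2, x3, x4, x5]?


C(d+n-1,n-1)=C(23,4)=8855


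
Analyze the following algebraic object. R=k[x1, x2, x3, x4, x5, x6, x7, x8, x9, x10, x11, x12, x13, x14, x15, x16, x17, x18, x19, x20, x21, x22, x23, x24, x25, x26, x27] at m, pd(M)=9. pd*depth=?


pd+depth=27
depth=27-9=18
pd*depth=9*18=162


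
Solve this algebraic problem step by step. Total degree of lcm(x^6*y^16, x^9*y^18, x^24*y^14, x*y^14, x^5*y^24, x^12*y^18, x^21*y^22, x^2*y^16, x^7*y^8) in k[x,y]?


lcm = componentwise max:
x: max(6,9,24,1,5,12,21,2,7)=24
y: max(16,18,14,14,24,18,22,16,8)=24
Total=24+24=48


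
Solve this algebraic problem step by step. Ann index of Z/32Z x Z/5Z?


Exponent = lcm of the cyclic orders; pairwise coprime => product.
2^5*5^1=32*5=160


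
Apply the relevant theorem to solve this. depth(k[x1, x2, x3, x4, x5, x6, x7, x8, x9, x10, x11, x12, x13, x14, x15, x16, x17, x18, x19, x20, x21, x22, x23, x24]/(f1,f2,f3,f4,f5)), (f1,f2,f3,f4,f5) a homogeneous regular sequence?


depth(R)=24
depth(R/I)=24-5=19


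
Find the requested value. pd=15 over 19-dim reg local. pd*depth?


pd+depth=19
depth=19-15=4
pd*depth=15*4=60


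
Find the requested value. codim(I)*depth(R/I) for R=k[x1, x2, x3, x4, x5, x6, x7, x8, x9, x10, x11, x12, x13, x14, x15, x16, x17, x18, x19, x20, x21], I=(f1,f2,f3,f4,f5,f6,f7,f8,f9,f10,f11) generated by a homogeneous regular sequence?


codim=11, depth=dim(R/I)=21-11=10
Product=11*10=110


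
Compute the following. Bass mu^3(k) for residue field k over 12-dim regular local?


C(n,i)=C(12,3)=220


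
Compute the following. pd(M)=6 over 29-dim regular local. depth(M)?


pd+depth=depth(R)=29
depth=29-6=23


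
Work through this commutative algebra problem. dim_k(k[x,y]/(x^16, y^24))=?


Basis: x^i*y^j, i<16, j<24
16*24=384


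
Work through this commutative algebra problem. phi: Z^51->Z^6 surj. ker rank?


rank(ker) = 51-6 = 45


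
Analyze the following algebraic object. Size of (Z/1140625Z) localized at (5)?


5-primary part: 1140625=5^6*73
Size=5^6=15625


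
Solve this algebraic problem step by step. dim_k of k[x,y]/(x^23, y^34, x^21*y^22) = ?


k[x,y]/I, I = (x^23, y^34, x^21*y^22)
Rect: 23x34=782. Corner: (23-21)x(34-22)=24.
dim = 782-24 = 758


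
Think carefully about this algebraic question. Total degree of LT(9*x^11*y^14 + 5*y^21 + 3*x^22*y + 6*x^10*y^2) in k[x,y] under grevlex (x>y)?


LT: 9*x^11*y^14
deg_x=11, deg_y=14
Total=11+14=25


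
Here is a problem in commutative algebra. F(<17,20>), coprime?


gcd(17,20)=1 => F=ab-a-b=17*20-17-20=340-37=303


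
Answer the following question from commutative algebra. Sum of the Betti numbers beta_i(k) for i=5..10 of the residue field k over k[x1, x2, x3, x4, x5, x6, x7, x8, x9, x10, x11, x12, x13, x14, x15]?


Koszul resolution: beta_i(k)=C(n,i), n=15
C(15,5)=3003, C(15,6)=5005, C(15,7)=6435, C(15,8)=6435, C(15,9)=5005, C(15,10)=3003
Sum=28886


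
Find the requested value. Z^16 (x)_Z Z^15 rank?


rank(M(x)N) = rank(M)*rank(N)
16*15 = 240


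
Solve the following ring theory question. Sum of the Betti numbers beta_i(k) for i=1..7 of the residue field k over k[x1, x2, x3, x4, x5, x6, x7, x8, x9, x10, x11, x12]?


Koszul resolution: beta_i(k)=C(n,i), n=12
C(12,1)=12, C(12,2)=66, C(12,3)=220, C(12,4)=495, C(12,5)=792, C(12,6)=924, C(12,7)=792
Sum=3301


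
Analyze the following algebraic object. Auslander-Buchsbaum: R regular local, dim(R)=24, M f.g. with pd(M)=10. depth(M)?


pd+depth=depth(R)=24
depth=24-10=14


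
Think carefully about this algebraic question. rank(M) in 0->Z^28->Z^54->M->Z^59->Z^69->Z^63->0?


Alt sum=0:
(-1)^0*28 + (-1)^1*54 + (-1)^2*? + (-1)^3*59 + (-1)^4*69 + (-1)^5*63=0
rank(M)=79


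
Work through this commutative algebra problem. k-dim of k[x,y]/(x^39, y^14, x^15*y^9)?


k[x,y]/I, I = (x^39, y^14, x^15*y^9)
Rect: 39x14=546. Corner: (39-15)x(14-9)=120.
dim = 546-120 = 426


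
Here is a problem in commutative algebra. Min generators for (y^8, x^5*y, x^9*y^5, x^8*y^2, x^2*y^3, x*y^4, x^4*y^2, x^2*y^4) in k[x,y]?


Remove redundant (divisible by others).
x^2*y^4 redundant.
x^9*y^5 redundant.
x^8*y^2 redundant.
Min: x^5*y, x^4*y^2, x^2*y^3, x*y^4, y^8
Count=5


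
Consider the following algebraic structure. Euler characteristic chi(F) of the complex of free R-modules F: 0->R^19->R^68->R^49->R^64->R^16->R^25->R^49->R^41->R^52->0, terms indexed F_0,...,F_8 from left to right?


chi = sum (-1)^i * rank:
(-1)^0*19=19
(-1)^1*68=-68
(-1)^2*49=49
(-1)^3*64=-64
(-1)^4*16=16
(-1)^5*25=-25
(-1)^6*49=49
(-1)^7*41=-41
(-1)^8*52=52
chi=-13


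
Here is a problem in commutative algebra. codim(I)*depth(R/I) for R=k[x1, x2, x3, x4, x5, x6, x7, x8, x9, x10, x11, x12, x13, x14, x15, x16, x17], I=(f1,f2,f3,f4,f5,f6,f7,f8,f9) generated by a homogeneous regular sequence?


codim=9, depth=dim(R/I)=17-9=8
Product=9*8=72


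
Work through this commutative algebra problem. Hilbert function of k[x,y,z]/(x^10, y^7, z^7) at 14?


Need i<10, j<7, k<7 with i+j+k=14.
For each i, j ranges over max(0,14-i-6)..min(6,14-i):
  i=0: j in [8,6] -> 0
  i=1: j in [7,6] -> 0
  i=2: j in [6,6] -> 1
  i=3: j in [5,6] -> 2
  i=4: j in [4,6] -> 3
  i=5: j in [3,6] -> 4
  i=6: j in [2,6] -> 5
  i=7: j in [1,6] -> 6
  i=8: j in [0,6] -> 7
  i=9: j in [0,5] -> 6
H(14) = 0+0+1+2+3+4+5+6+7+6 = 34


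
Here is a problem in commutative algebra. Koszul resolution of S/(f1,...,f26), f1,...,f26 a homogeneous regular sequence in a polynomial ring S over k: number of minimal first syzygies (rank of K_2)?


Regular sequence => Koszul complex is the minimal free resolution.
Syz_1 minimally generated by Koszul relations f_i*e_j - f_j*e_i (i<j): mu(Syz_1) = beta_2 = C(m,2) = m(m-1)/2
m=26
26*25/2 = 325


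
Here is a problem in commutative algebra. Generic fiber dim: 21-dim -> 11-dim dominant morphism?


dim(fiber)=dim(X)-dim(Y)=21-11=10


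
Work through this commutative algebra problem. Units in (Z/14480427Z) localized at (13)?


Local ring = Z/4826809Z.
phi(4826809) = 13^5*(13-1) = 4455516


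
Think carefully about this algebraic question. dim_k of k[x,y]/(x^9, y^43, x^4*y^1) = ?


k[x,y]/I, I = (x^9, y^43, x^4*y^1)
Rect: 9x43=387. Corner: (9-4)x(43-1)=210.
dim = 387-210 = 177


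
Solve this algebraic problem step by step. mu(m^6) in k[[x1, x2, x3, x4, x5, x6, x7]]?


C(n+d-1,d)=C(12,6)=924


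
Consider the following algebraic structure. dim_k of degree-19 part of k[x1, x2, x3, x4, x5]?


C(d+n-1,n-1)=C(23,4)=8855


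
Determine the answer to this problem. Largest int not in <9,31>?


gcd(9,31)=1 => F=ab-a-b=9*31-9-31=279-40=239


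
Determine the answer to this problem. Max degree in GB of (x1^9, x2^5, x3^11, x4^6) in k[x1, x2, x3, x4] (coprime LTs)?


Pure powers, coprime LTs => already GB.
Degrees: 9, 5, 11, 6
Max=11


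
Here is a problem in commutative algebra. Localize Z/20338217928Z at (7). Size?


7-primary part: 20338217928=7^10*72
Size=7^10=282475249


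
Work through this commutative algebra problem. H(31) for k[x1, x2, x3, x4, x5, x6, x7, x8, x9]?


C(d+n-1,n-1)=C(39,8)=61523748


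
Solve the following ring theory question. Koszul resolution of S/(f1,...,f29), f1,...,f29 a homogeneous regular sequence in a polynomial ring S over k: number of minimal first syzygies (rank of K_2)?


Regular sequence => Koszul complex is the minimal free resolution.
Syz_1 minimally generated by Koszul relations f_i*e_j - f_j*e_i (i<j): mu(Syz_1) = beta_2 = C(m,2) = m(m-1)/2
m=29
29*28/2 = 406


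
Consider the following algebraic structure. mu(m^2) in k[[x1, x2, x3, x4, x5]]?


C(n+d-1,d)=C(6,2)=15


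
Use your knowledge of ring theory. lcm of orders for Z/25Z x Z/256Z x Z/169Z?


Exponent = lcm of the cyclic orders; pairwise coprime => product.
5^2*2^8*13^2=25*256*169=1081600


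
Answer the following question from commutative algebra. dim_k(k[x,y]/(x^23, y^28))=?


Basis: x^i*y^j, i<23, j<28
23*28=644


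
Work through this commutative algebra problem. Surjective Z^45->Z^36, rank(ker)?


rank(ker) = 45-36 = 9


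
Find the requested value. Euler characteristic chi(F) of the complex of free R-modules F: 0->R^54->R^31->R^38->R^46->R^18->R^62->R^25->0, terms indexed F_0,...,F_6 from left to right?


chi = sum (-1)^i * rank:
(-1)^0*54=54
(-1)^1*31=-31
(-1)^2*38=38
(-1)^3*46=-46
(-1)^4*18=18
(-1)^5*62=-62
(-1)^6*25=25
chi=-4


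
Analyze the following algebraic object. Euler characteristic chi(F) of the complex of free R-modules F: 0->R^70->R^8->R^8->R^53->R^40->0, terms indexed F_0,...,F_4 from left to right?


chi = sum (-1)^i * rank:
(-1)^0*70=70
(-1)^1*8=-8
(-1)^2*8=8
(-1)^3*53=-53
(-1)^4*40=40
chi=57


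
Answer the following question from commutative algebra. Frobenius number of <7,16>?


gcd(7,16)=1 => F=ab-a-b=7*16-7-16=112-23=89


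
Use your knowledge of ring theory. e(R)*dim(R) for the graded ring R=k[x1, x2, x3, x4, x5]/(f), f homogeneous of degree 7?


e(R)=deg(f)=7, dim(R)=5-1=4
e*dim=7*4=28


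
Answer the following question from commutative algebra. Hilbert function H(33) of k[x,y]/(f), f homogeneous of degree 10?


H(t)=d for t>=d-1.
d=10, t=33
H(33)=10


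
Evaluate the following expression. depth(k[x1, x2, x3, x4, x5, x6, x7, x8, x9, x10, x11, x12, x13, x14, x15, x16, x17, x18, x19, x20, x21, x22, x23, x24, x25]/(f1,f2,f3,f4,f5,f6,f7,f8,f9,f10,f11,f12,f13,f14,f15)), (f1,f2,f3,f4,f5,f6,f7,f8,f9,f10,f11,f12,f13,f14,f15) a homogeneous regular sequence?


depth(R)=25
depth(R/I)=25-15=10


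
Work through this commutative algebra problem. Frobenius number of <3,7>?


gcd(3,7)=1 => F=ab-a-b=3*7-3-7=21-10=11


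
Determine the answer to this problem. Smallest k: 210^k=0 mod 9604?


210^k mod 9604:
k=1: 210
k=2: 5684
k=3: 2744
k=4: 0
First zero at k = 4


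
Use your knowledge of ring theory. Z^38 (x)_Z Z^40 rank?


rank(M(x)N) = rank(M)*rank(N)
38*40 = 1520


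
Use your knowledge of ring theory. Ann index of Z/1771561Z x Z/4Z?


Exponent = lcm of the cyclic orders; pairwise coprime => product.
11^6*2^2=1771561*4=7086244


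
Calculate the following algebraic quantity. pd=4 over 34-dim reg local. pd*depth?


pd+depth=34
depth=34-4=30
pd*depth=4*30=120


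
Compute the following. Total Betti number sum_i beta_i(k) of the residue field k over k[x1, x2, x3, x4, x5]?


Koszul resolution: beta_i(k)=C(n,i), n=5
sum_i C(5,i) = 2^5 = 32


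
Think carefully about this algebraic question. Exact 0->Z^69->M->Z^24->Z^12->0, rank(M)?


Alt sum=0:
(-1)^0*69 + (-1)^1*? + (-1)^2*24 + (-1)^3*12=0
rank(M)=81


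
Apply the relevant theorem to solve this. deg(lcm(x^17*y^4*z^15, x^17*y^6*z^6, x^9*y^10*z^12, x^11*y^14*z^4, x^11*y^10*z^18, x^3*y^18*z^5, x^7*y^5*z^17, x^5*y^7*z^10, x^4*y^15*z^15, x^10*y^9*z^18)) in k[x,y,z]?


lcm = componentwise max:
x: max(17,17,9,11,11,3,7,5,4,10)=17
y: max(4,6,10,14,10,18,5,7,15,9)=18
z: max(15,6,12,4,18,5,17,10,15,18)=18
Total=17+18+18=53


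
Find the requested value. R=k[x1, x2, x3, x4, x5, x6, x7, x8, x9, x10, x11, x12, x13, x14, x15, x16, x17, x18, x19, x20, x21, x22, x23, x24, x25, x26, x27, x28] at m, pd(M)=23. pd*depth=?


pd+depth=28
depth=28-23=5
pd*depth=23*5=115


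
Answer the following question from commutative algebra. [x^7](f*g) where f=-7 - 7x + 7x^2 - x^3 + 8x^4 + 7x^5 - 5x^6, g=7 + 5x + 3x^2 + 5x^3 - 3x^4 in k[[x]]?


[x^7] = sum a_i*b_j, i+j=7
  -1*-3=3
  8*5=40
  7*3=21
  -5*5=-25
Sum=39


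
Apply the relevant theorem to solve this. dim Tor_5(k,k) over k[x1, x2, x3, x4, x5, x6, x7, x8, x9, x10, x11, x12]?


Koszul: C(n,i)=C(12,5)=792


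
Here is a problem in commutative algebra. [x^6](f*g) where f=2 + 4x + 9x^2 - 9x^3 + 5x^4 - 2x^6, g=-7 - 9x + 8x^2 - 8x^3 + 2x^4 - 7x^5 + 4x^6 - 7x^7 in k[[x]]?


[x^6] = sum a_i*b_j, i+j=6
  2*4=8
  4*-7=-28
  9*2=18
  -9*-8=72
  5*8=40
  -2*-7=14
Sum=124


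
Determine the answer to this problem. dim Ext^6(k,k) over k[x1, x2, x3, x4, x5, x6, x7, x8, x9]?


C(n,i)=C(9,6)=84


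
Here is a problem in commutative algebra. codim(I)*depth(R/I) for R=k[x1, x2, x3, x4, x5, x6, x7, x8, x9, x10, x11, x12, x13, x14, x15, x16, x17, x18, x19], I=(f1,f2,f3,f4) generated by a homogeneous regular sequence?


codim=4, depth=dim(R/I)=19-4=15
Product=4*15=60


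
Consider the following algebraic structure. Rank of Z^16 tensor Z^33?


rank(M(x)N) = rank(M)*rank(N)
16*33 = 528


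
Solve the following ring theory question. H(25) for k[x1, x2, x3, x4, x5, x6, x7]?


C(d+n-1,n-1)=C(31,6)=736281


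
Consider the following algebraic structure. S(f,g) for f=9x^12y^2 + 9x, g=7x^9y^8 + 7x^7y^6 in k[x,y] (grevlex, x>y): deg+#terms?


LT(f)=9x^12y^2, LT(g)=7x^9y^8
lcm(LM)=x^12y^8
S(f,g) (scaled by 63 to clear denominators) = 7y^6*f - 9x^3*g = -63x^10y^6 + 63xy^6
2 terms, deg 16.
16+2=18


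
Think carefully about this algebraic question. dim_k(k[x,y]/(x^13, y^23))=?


Basis: x^i*y^j, i<13, j<23
13*23=299


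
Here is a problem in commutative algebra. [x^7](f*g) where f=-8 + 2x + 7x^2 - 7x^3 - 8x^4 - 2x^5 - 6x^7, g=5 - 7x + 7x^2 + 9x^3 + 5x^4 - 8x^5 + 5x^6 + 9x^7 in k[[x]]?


[x^7] = sum a_i*b_j, i+j=7
  -8*9=-72
  2*5=10
  7*-8=-56
  -7*5=-35
  -8*9=-72
  -2*7=-14
  -6*5=-30
Sum=-269


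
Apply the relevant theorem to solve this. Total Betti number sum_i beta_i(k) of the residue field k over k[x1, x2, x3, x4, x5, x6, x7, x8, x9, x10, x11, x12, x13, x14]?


Koszul resolution: beta_i(k)=C(n,i), n=14
sum_i C(14,i) = 2^14 = 16384


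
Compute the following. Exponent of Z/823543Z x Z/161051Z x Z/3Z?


Exponent = lcm of the cyclic orders; pairwise coprime => product.
7^7*11^5*3^1=823543*161051*3=397897271079


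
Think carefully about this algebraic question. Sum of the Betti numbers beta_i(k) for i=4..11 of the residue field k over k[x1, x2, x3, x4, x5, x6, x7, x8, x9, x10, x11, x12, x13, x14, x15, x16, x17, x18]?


Koszul resolution: beta_i(k)=C(n,i), n=18
C(18,4)=3060, C(18,5)=8568, C(18,6)=18564, C(18,7)=31824, C(18,8)=43758, C(18,9)=48620, C(18,10)=43758, C(18,11)=31824
Sum=229976


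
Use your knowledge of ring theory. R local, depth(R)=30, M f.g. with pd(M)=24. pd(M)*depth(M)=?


pd+depth=30
depth=30-24=6
pd*depth=24*6=144


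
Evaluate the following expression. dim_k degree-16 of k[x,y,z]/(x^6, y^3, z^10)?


Need i<6, j<3, k<10 with i+j+k=16.
For each i, j ranges over max(0,16-i-9)..min(2,16-i):
  i=0: j in [7,2] -> 0
  i=1: j in [6,2] -> 0
  i=2: j in [5,2] -> 0
  i=3: j in [4,2] -> 0
  i=4: j in [3,2] -> 0
  i=5: j in [2,2] -> 1
H(16) = 0+0+0+0+0+1 = 1


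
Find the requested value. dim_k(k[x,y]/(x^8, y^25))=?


Basis: x^i*y^j, i<8, j<25
8*25=200


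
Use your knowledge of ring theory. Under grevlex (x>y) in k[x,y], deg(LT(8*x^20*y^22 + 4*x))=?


LT: 8*x^20*y^22
deg_x=20, deg_y=22
Total=20+22=42


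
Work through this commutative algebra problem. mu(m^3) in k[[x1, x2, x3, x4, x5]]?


C(n+d-1,d)=C(7,3)=35


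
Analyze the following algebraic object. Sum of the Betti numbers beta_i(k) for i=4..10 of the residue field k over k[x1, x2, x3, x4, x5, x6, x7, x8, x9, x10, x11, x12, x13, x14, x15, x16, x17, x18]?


Koszul resolution: beta_i(k)=C(n,i), n=18
C(18,4)=3060, C(18,5)=8568, C(18,6)=18564, C(18,7)=31824, C(18,8)=43758, C(18,9)=48620, C(18,10)=43758
Sum=198152


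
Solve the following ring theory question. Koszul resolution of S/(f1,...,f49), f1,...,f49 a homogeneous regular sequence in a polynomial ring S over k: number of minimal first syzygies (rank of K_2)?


Regular sequence => Koszul complex is the minimal free resolution.
Syz_1 minimally generated by Koszul relations f_i*e_j - f_j*e_i (i<j): mu(Syz_1) = beta_2 = C(m,2) = m(m-1)/2
m=49
49*48/2 = 1176


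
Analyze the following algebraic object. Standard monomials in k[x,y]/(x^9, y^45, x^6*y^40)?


k[x,y]/I, I = (x^9, y^45, x^6*y^40)
Rect: 9x45=405. Corner: (9-6)x(45-40)=15.
dim = 405-15 = 390


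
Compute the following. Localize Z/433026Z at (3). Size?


3-primary part: 433026=3^9*22
Size=3^9=19683


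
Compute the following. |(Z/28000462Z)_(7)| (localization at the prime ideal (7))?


7-primary part: 28000462=7^7*34
Size=7^7=823543


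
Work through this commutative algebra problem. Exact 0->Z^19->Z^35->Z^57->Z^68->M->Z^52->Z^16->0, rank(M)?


Alt sum=0:
(-1)^0*19 + (-1)^1*35 + (-1)^2*57 + (-1)^3*68 + (-1)^4*? + (-1)^5*52 + (-1)^6*16=0
rank(M)=63


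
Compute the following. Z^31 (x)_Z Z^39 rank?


rank(M(x)N) = rank(M)*rank(N)
31*39 = 1209
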